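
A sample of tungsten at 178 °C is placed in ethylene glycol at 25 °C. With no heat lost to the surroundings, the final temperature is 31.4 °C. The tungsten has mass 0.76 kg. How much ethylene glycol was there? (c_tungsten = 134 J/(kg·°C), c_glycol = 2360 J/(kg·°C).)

|Q_tungsten| = |Q_glycol|:
0.76·134·(178 − 31.4) = m·2360·(31.4 − 25)
15104 m = 14930  ⇒  m ≈ 0.9885 kg

m ≈ 0.988 kg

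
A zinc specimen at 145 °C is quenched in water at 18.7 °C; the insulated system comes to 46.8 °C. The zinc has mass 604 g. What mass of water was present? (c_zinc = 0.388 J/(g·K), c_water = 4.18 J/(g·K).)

m ≈ 196 g

Let T be the final temperature. ΣQ_i = 0:
604×0.388×(46.8 − 145) + m×4.18×(46.8 − 18.7) = 0
117.46 m = 23013
m = 23013/117.46 ≈ 195.9 g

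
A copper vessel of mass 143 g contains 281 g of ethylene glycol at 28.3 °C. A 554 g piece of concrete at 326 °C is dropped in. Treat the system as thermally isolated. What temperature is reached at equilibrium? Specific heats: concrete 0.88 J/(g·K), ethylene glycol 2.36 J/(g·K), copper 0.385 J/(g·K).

Setting the total heat transfer to zero:
554×0.88×(T − 326) + 281×2.36×(T − 28.3) + 143×0.385×(T − 28.3) = 0
487.52(T − 326) + 663.16(T − 28.3) + 55.05(T − 28.3) = 0
(487.52 + 663.16 + 55.05) T = 487.52×326 + 663.16×28.3 + 55.05×28.3
T = 179257/1205.7 ≈ 148.67 °C

T_f ≈ 148.7 °C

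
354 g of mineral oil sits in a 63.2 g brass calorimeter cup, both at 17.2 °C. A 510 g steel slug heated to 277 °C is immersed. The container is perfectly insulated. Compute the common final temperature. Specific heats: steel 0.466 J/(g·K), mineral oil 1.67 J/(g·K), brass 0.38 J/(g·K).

T_f ≈ 89.6 °C

Taking heat into each body as positive, Σ m c ΔT = 0:
510*0.466*(T − 277) + 354*1.67*(T − 17.2) + 63.2*0.38*(T − 17.2) = 0
237.66(T − 277) + 591.18(T − 17.2) + 24.02(T − 17.2) = 0
(237.66 + 591.18 + 24.02) T = 237.66*277 + 591.18*17.2 + 24.02*17.2
T = 76413 / 852.86 = 89.6 °C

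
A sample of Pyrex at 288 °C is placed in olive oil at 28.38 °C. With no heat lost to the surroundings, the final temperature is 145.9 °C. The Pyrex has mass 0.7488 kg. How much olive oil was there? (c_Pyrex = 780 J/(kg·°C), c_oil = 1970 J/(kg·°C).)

m ≈ 0.358 kg

Conservation of energy gives ΣQ = 0:
0.7488×780×(145.9 − 288) + m×1970×(145.9 − 28.38) = 0
231514 m = 82995
m = 82995/231514 ≈ 0.3585 kg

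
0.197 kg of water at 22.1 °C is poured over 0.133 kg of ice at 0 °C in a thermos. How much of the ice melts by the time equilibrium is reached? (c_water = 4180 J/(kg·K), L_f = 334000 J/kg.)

m_melted ≈ 0.0545 kg

Water can give up m c ΔT = 0.197·4180·22.1 = 18198 J before reaching 0 °C.
To melt every bit of ice: 0.133·334000 = 44422 J.
Since 18198 < 44422 J, not all the ice melts; equilibrium is at 0 °C.
m_melted·334000 = 18198  ⇒  m_melted ≈ 0.05449 kg.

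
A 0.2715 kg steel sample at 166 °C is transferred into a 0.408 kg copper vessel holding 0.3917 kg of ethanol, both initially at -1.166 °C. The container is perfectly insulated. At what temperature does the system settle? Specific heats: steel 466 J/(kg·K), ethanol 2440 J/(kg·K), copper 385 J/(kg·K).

Conservation of energy gives ΣQ = 0:
0.2715·466·(T − 166) + 0.3917·2440·(T − (-1.166)) + 0.408·385·(T − (-1.166)) = 0
126.52(T − 166) + 955.75(T − (-1.166)) + 157.08(T − (-1.166)) = 0
1239.3 T = 19705
T = 19705/1239.3 ≈ 15.90 °C

T_f ≈ 15.9 °C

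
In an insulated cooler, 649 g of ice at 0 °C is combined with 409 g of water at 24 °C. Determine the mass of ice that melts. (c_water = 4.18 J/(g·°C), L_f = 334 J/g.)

Water can give up m c ΔT = 409×4.18×24 = 41031 J before reaching 0 °C.
Melting all 649 g of ice would need 649×334 = 216766 J.
Since 41031 < 216766 J, not all the ice melts; equilibrium is at 0 °C.
m_melted×334 = 41031  ⇒  m_melted ≈ 122.8 g.

m_melted ≈ 123 g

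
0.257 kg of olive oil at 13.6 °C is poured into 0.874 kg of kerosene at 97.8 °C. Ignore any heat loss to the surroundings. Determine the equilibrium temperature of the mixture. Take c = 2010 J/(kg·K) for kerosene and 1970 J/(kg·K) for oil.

T_f ≈ 79.0 °C

Let T be the final temperature. ΣQ_i = 0:
0.874·2010·(T − 97.8) + 0.257·1970·(T − 13.6) = 0
1756.7(T − 97.8) + 506.29(T − 13.6) = 0
(1756.7 + 506.29) T = 1756.7·97.8 + 506.29·13.6
T ≈ 78.96 °C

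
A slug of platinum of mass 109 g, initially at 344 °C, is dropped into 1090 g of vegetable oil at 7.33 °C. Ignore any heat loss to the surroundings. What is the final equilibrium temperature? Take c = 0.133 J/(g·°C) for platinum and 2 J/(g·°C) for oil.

T_f ≈ 9.6 °C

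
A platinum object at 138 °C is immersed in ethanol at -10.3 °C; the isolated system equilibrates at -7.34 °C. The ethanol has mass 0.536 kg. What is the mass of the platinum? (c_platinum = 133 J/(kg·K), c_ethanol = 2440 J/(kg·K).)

m ≈ 0.2 kg

Conservation of energy gives ΣQ = 0:
m×133×(-7.34 − 138) + 0.536×2440×(-7.34 − (-10.3)) = 0
-19330 m = -3871.2
m = -3871.2/-19330 ≈ 0.2003 kg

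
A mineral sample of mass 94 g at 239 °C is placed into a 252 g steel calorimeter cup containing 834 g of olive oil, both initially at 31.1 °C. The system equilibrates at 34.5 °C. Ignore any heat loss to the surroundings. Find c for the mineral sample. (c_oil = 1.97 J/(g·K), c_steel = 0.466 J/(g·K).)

c ≈ 0.311 J/(g·K)

Let T be the final temperature. ΣQ_i = 0:
94×c×(34.5 − 239) + 834×1.97×(34.5 − 31.1) + 252×0.466×(34.5 − 31.1) = 0
-19223 c = -5985.4
c = -5985.4/-19223 ≈ 0.3114 J/(g·K)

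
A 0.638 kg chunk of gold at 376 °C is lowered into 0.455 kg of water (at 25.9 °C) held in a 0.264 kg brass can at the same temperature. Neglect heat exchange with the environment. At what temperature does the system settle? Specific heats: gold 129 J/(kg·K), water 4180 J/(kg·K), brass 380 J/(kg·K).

T_f ≈ 39.7 °C

With ΣQ=0 the equilibrium temperature is the m·c-weighted mean:
T_f = (82.3·376 + 1901.9·25.9 + 100.32·25.9) / (82.3 + 1901.9 + 100.32)
    = 82803 / 2084.5 ≈ 39.72 °C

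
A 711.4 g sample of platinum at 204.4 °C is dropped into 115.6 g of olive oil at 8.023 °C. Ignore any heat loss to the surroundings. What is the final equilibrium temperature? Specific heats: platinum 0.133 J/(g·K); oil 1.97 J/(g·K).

Set heat shed by the hot body equal to heat absorbed by the cold body:
711.4*0.133*(204.4 − T) = 115.6*1.97*(T − 8.023)
94.62(204.4 − T) = 227.73(T − 8.023)
322.35 T = 21167  ⇒  T ≈ 65.66 °C

T_f ≈ 65.7 °C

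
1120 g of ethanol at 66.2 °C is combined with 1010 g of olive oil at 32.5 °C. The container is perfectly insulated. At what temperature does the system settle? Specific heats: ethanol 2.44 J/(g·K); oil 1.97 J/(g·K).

T_f ≈ 52.0 °C

With ΣQ=0 the equilibrium temperature is the m·c-weighted mean:
T_f = (2732.8×66.2 + 1989.7×32.5) / (2732.8 + 1989.7)
    = 245577 / 4722.5 ≈ 52.00 °C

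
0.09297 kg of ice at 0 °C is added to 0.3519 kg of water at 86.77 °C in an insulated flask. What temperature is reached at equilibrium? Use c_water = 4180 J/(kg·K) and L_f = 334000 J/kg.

T_f ≈ 51.9 °C

Sum of m c ΔT and latent-heat terms is zero:
fusion: m_ice L_f = 0.09297·334000 = 31052; warm the meltwater: 388.61 T; water cools: 0.3519·4180·(T − 86.77) = 1470.9(T − 86.77)
1859.6 T = 127634 − 31052 = 96582
T ≈ 51.94 °C (positive, so assuming full melt was valid).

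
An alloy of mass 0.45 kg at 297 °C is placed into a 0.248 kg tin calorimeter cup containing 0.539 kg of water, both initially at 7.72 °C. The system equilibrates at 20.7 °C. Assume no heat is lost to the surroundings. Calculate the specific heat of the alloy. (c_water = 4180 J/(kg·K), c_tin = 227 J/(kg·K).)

c ≈ 241 J/(kg·K)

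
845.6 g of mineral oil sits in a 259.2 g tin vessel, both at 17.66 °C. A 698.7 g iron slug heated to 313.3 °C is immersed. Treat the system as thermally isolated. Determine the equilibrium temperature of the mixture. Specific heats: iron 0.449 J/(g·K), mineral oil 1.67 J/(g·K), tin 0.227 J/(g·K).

T_f ≈ 69.6 °C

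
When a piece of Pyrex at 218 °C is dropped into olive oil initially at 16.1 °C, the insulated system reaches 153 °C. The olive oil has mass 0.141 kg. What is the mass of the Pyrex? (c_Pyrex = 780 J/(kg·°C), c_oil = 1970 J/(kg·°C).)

m ≈ 0.75 kg

Conservation of energy gives ΣQ = 0:
m·780·(153 − 218) + 0.141·1970·(153 − 16.1) = 0
-50700 m = -38027
m = -38027/-50700 ≈ 0.75 kg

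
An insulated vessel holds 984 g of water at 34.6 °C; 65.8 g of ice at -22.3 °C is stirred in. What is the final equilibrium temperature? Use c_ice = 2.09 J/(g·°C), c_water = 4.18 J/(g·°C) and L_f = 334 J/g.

T_f ≈ 26.7 °C

Sum of m c ΔT and latent-heat terms is zero:
ice -22.3→0 °C: 65.8×2.09×22.3 = 3066.7; melt ice: 65.8×334 = 21977; meltwater 0→T: 65.8×4.18×T = 275.04 T; water: 4113.1(T − 34.6)
4388.2 T = 142314 − 25044 = 117270
T ≈ 26.72 °C. Since T > 0 °C, the all-ice-melts assumption holds.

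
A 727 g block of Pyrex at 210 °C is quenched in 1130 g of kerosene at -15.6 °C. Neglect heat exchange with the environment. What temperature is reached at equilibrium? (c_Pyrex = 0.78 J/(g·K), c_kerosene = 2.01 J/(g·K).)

T_f ≈ 29.5 °C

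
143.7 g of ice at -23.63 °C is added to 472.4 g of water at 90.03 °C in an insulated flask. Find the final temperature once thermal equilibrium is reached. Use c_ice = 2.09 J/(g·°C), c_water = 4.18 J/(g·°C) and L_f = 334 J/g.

T_f ≈ 47.6 °C

Conservation of energy gives ΣQ = 0:
warm ice to 0 °C: 143.7×2.09×(0 − (-23.63)) = 7096.9
  fusion: m_ice L_f = 143.7×334 = 47996
  warm the meltwater: 600.67 T
  water cools: 472.4×4.18×(T − 90.03) = 1974.6(T − 90.03)
2575.3 T = 177776 − 55093 = 122683
T ≈ 47.64 °C. Since T > 0 °C, the all-ice-melts assumption holds.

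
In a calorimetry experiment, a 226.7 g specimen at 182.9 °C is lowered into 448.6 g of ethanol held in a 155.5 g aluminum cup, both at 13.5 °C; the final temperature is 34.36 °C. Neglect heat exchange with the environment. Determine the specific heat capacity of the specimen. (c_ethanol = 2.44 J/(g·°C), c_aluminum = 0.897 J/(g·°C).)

c ≈ 0.764 J/(g·°C)

Heat gained plus heat lost sum to zero:
226.7×c×(34.36 − 182.9) + 448.6×2.44×(34.36 − 13.5) + 155.5×0.897×(34.36 − 13.5) = 0
-33674 c = -25743
c = -25743/-33674 ≈ 0.7645 J/(g·°C)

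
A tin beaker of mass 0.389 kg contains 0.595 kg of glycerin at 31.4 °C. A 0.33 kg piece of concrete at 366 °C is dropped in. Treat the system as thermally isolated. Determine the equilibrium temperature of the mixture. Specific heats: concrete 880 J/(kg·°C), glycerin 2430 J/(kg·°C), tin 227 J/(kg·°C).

T_f ≈ 84.7 °C

Setting the total heat transfer to zero:
0.33×880×(T − 366) + 0.595×2430×(T − 31.4) + 0.389×227×(T − 31.4) = 0
1824.6 T = 154459
T ≈ 84.66 °C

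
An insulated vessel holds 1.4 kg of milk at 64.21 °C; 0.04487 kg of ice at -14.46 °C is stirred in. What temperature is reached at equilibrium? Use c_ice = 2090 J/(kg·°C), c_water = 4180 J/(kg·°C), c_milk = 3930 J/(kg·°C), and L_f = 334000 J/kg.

T_f ≈ 59.2 °C

Net heat exchanged in the isolated system is zero:
warm ice to 0 °C: 0.04487·2090·(0 − (-14.46)) = 1356
  melt ice: 0.04487·334000 = 14987
  warm the meltwater: 187.56 T
  milk: 5502(T − 64.21)
5689.6 T = 353283 − 16343 = 336941
T ≈ 59.22 °C (positive, so assuming full melt was valid).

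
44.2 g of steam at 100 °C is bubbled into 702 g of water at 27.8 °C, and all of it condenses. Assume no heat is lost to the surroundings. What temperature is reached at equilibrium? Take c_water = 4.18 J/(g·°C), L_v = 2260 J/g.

T_f ≈ 64.1 °C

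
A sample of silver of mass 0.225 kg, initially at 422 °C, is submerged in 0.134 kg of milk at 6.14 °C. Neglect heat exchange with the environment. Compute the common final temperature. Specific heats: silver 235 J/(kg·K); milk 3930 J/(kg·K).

Taking heat into each body as positive, Σ m c ΔT = 0:
0.225·235·(T − 422) + 0.134·3930·(T − 6.14) = 0
52.88(T − 422) + 526.62(T − 6.14) = 0
(52.88 + 526.62) T = 52.88·422 + 526.62·6.14
T = 25547 / 579.5 = 44.1 °C

T_f ≈ 44.1 °C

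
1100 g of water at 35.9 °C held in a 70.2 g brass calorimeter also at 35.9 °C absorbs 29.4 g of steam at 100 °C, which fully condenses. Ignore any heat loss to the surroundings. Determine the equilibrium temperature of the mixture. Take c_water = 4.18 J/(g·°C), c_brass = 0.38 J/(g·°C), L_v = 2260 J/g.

Let T be the final temperature. ΣQ_i = 0:
latent heat released on condensation: 29.4·2260 = 66444; condensate cools 100→T: 29.4·4.18·(T − 100) = 122.89(T − 100); original water: 4598(T − 35.9); cup: 26.68(T − 35.9)
4747.6 T = 66444 + 12289 + 166026 = 244759
T ≈ 51.55 °C — below 100 °C, confirming all the steam condensed.

T_f ≈ 51.6 °C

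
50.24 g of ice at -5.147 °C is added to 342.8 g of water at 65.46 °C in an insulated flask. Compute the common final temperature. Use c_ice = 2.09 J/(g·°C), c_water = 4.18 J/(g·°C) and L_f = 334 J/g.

T_f ≈ 46.5 °C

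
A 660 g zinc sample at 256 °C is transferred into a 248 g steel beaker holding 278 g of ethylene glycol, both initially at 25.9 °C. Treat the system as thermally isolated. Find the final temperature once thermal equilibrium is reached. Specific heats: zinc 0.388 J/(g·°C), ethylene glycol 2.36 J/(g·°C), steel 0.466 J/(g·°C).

T_f ≈ 83.2 °C

With ΣQ=0 the equilibrium temperature is the m·c-weighted mean:
T_f = (256.08·256 + 656.08·25.9 + 115.57·25.9) / (256.08 + 656.08 + 115.57)
    = 85542 / 1027.7 ≈ 83.23 °C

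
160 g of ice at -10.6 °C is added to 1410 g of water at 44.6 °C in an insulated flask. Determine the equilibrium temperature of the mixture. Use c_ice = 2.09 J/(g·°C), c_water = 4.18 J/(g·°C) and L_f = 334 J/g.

Setting the total heat transfer to zero:
ice -10.6→0 °C: 160·2.09·10.6 = 3544.6
  fusion: m_ice L_f = 160·334 = 53440
  meltwater 0→T: 160·4.18·T = 668.8 T
  water: 5893.8(T − 44.6)
6562.6 T = 262863 − 56985 = 205879
T ≈ 31.37 °C — above 0 °C, consistent with complete melting.

T_f ≈ 31.4 °C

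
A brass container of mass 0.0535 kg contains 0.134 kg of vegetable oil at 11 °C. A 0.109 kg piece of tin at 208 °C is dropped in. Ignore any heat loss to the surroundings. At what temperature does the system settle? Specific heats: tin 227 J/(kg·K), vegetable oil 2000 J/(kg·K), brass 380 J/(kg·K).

T_f ≈ 26.6 °C

Conservation of energy gives ΣQ = 0:
0.109·227·(T − 208) + 0.134·2000·(T − 11) + 0.0535·380·(T − 11) = 0
313.07 T = 8318.2
T ≈ 26.57 °C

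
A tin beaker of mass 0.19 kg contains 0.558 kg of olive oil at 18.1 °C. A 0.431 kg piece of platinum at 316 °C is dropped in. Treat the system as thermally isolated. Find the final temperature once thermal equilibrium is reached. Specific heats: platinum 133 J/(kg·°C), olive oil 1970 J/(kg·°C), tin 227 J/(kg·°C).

T_f ≈ 32.3 °C

Heat gained plus heat lost sum to zero:
0.431×133×(T − 316) + 0.558×1970×(T − 18.1) + 0.19×227×(T − 18.1) = 0
57.32(T − 316) + 1099.3(T − 18.1) + 43.13(T − 18.1) = 0
1199.7 T = 38791
T = 38791 / 1199.7 = 32.3 °C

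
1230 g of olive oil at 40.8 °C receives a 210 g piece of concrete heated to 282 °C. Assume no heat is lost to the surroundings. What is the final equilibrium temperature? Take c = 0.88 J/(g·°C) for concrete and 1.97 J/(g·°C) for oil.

Net heat exchanged in the isolated system is zero:
210×0.88×(T − 282) + 1230×1.97×(T − 40.8) = 0
(184.8 + 2423.1) T = 184.8×282 + 2423.1×40.8
T = 150976 / 2607.9 = 57.9 °C

T_f ≈ 57.9 °C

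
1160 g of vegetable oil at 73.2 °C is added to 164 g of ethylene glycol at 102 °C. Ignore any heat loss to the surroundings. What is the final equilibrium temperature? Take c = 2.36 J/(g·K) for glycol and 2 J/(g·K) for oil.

Set heat shed by the hot body equal to heat absorbed by the cold body:
164*2.36*(102 − T) = 1160*2*(T − 73.2)
387.04(102 − T) = 2320(T − 73.2)
2707 T = 209302  ⇒  T ≈ 77.32 °C

T_f ≈ 77.3 °C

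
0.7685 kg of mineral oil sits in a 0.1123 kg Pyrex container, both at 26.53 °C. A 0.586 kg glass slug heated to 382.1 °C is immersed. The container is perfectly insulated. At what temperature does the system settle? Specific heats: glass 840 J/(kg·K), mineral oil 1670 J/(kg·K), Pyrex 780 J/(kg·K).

Let T be the final temperature. ΣQ_i = 0:
0.586×840×(T − 382.1) + 0.7685×1670×(T − 26.53) + 0.1123×780×(T − 26.53) = 0
(492.24 + 1283.4 + 87.59) T = 492.24×382.1 + 1283.4×26.53 + 87.59×26.53
T = 224457 / 1863.2 = 120 °C

T_f ≈ 120.5 °C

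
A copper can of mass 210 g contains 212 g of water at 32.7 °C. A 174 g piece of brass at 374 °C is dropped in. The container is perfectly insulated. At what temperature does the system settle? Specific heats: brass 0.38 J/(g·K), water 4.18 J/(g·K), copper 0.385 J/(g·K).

T_f ≈ 54.5 °C

Let T be the final temperature. ΣQ_i = 0:
174*0.38*(T − 374) + 212*4.18*(T − 32.7) + 210*0.385*(T − 32.7) = 0
66.12(T − 374) + 886.16(T − 32.7) + 80.85(T − 32.7) = 0
1033.1 T = 56350
T ≈ 54.54 °C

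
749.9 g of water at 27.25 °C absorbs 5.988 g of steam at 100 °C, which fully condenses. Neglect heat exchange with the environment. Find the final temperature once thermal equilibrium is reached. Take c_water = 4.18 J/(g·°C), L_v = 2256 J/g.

Sum of m c ΔT and latent-heat terms is zero:
latent heat released on condensation: 5.988×2256 = 13509; condensate cools 100→T: 5.988×4.18×(T − 100) = 25.03(T − 100); water warms: 749.9×4.18×(T − 27.25) = 3134.6(T − 27.25)
3159.6 T = 13509 + 2503 + 85417 = 101429
T ≈ 32.10 °C — below 100 °C, confirming all the steam condensed.

T_f ≈ 32.1 °C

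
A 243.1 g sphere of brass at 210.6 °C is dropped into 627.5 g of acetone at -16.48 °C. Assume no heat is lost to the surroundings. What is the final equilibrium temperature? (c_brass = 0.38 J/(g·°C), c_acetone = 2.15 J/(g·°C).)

T_f ≈ -1.9 °C

Energy conservation, ΣQ = 0:
243.1·0.38·(T − 210.6) + 627.5·2.15·(T − (-16.48)) = 0
92.38(T − 210.6) + 1349.1(T − (-16.48)) = 0
(92.38 + 1349.1) T = 92.38·210.6 + 1349.1·(-16.48)
T = -2778.8 / 1441.5 = -1.93 °C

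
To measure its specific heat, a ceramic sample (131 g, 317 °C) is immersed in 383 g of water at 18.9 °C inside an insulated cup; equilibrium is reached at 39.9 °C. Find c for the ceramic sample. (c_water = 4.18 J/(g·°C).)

Heat lost by the ceramic sample = heat gained by the water:
131×c×(317 − 39.9) = 383×4.18×(39.9 − 18.9)
36300 c = 33620  ⇒  c ≈ 0.9262 J/(g·°C)

c ≈ 0.926 J/(g·°C)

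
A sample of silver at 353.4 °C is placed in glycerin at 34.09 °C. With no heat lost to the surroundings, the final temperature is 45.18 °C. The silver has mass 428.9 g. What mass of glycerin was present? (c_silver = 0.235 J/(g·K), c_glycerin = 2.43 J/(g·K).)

m ≈ 1150 g

Net heat exchanged in the isolated system is zero:
428.9·0.235·(45.18 − 353.4) + m·2.43·(45.18 − 34.09) = 0
26.95 m = 31066
m = 31066/26.95 ≈ 1153 g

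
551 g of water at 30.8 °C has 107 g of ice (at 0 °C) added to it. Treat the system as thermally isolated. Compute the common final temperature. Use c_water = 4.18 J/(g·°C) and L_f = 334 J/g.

Sum of m c ΔT and latent-heat terms is zero:
fusion: m_ice L_f = 107×334 = 35738
  meltwater 0→T: 107×4.18×T = 447.26 T
  water: 2303.2(T − 30.8)
2750.4 T = 70938 − 35738 = 35200
T ≈ 12.80 °C (positive, so assuming full melt was valid).

T_f ≈ 12.8 °C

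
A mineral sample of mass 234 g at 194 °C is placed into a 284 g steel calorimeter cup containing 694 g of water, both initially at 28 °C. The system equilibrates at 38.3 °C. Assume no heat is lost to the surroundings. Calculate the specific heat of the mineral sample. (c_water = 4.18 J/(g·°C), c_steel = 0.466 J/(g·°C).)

c ≈ 0.858 J/(g·°C)

Setting the total heat transfer to zero:
234·c·(38.3 − 194) + 694·4.18·(38.3 − 28) + 284·0.466·(38.3 − 28) = 0
-36434 c = -31243
c = -31243/-36434 ≈ 0.8575 J/(g·°C)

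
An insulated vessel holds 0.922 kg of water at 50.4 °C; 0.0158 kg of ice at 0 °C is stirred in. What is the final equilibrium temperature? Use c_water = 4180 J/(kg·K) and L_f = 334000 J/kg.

Taking heat into each body as positive, Σ m c ΔT = 0:
latent heat to melt: 0.0158×334000 = 5277.2; warm the meltwater: 66.04 T; water cools: 0.922×4180×(T − 50.4) = 3854(T − 50.4)
3920 T = 194240 − 5277.2 = 188962
T ≈ 48.20 °C (positive, so assuming full melt was valid).

T_f ≈ 48.2 °C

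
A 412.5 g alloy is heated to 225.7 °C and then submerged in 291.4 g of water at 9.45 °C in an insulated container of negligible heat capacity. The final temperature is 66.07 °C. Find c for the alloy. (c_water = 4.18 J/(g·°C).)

c ≈ 1.05 J/(g·°C)

Heat lost by the alloy = heat gained by the water:
412.5·c·(225.7 − 66.07) = 291.4·4.18·(66.07 − 9.45)
65847 c = 68966  ⇒  c ≈ 1.047 J/(g·°C)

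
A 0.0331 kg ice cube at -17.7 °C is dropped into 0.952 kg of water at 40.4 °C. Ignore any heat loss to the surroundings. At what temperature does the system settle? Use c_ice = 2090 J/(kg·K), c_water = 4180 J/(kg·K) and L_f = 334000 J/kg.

Taking heat into each body as positive, Σ m c ΔT = 0:
ice -17.7→0 °C: 0.0331×2090×17.7 = 1224.5
  latent heat to melt: 0.0331×334000 = 11055
  meltwater 0→T: 0.0331×4180×T = 138.36 T
  water cools: 0.952×4180×(T − 40.4) = 3979.4(T − 40.4)
4117.7 T = 160766 − 12280 = 148486
T ≈ 36.06 °C (positive, so assuming full melt was valid).

T_f ≈ 36.1 °C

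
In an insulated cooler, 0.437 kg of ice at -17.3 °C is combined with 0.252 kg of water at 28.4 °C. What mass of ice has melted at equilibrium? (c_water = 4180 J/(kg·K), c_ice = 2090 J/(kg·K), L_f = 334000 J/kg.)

m_melted ≈ 0.0423 kg

Heat available from the water dropping to 0 °C: 0.252×4180×28.4 = 29915 J.
Warming the ice to 0 °C takes 0.437×2090×17.3 = 15801 J, leaving 14115 J for melting.
Fully melting the ice requires m_ice L_f = 0.437×334000 = 145958 J.
That's not enough to melt it all — equilibrium is at 0 °C with ice remaining.
Mass melted = 14115/334000 ≈ 0.04226 kg.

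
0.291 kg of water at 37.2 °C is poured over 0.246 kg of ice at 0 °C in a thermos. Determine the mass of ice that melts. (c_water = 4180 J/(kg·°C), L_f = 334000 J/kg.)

m_melted ≈ 0.135 kg

Water can give up m c ΔT = 0.291·4180·37.2 = 45249 J before reaching 0 °C.
To melt every bit of ice: 0.246·334000 = 82164 J.
45249 J < 82164 J, so only part of the ice melts and the system sits at 0 °C.
Mass melted = 45249/334000 ≈ 0.1355 kg.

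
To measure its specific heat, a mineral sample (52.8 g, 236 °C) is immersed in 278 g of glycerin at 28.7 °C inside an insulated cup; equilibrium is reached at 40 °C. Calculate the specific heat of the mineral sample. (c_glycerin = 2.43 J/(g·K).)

Heat lost by the mineral sample = heat gained by the glycerin:
52.8×c×(236 − 40) = 278×2.43×(40 − 28.7)
10349 c = 7633.6  ⇒  c ≈ 0.7376 J/(g·K)

c ≈ 0.738 J/(g·K)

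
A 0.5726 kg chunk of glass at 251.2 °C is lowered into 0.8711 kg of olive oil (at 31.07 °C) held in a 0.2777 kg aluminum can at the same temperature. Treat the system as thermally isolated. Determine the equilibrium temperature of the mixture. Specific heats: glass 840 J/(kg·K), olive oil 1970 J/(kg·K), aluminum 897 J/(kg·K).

T_f ≈ 74.4 °C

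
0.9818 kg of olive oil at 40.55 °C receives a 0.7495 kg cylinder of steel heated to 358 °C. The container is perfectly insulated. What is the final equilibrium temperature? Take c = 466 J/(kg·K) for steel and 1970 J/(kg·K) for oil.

T_f ≈ 89.1 °C

T_f is the heat-capacity-weighted average of the initial temperatures:
T_f = (349.27×358 + 1934.1×40.55) / (349.27 + 1934.1)
    = 203467 / 2283.4 ≈ 89.11 °C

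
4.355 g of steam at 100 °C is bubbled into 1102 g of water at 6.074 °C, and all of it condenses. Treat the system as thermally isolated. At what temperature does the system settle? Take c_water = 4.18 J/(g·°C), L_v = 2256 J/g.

T_f ≈ 8.6 °C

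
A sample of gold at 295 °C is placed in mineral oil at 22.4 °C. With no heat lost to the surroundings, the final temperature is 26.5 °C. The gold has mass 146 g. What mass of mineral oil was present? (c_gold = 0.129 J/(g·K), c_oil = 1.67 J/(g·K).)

m ≈ 739 g

|Q_gold| = |Q_oil|:
146×0.129×(295 − 26.5) = m×1.67×(26.5 − 22.4)
6.847 m = 5056.9  ⇒  m ≈ 738.6 g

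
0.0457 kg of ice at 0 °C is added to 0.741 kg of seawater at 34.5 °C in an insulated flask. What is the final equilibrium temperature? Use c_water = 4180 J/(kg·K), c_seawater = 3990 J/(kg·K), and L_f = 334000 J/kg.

T_f ≈ 27.6 °C

Let T be the final temperature. ΣQ_i = 0:
melt ice: 0.0457·334000 = 15264
  meltwater 0→T: 0.0457·4180·T = 191.03 T
  seawater cools: 0.741·3990·(T − 34.5) = 2956.6(T − 34.5)
3147.6 T = 102002 − 15264 = 86739
T ≈ 27.56 °C (positive, so assuming full melt was valid).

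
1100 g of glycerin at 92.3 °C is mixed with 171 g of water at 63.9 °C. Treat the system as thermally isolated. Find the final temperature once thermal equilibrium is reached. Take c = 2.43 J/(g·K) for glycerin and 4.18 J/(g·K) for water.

Taking heat into each body as positive, Σ m c ΔT = 0:
1100*2.43*(T − 92.3) + 171*4.18*(T − 63.9) = 0
2673(T − 92.3) + 714.78(T − 63.9) = 0
3387.8 T = 292392
T = 292392 / 3387.8 = 86.3 °C

T_f ≈ 86.3 °C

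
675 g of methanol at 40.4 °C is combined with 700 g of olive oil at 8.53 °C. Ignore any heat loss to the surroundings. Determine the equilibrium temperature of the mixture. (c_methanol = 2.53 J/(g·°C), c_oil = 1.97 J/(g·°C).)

Net heat exchanged in the isolated system is zero:
675×2.53×(T − 40.4) + 700×1.97×(T − 8.53) = 0
(1707.7 + 1379) T = 1707.7×40.4 + 1379×8.53
T = 80756 / 3086.8 = 26.2 °C

T_f ≈ 26.2 °C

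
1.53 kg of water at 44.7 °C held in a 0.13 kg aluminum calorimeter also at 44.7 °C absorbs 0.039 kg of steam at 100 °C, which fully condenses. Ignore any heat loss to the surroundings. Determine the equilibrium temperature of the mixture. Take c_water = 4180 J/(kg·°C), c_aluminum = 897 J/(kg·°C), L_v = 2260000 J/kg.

T_f ≈ 59.3 °C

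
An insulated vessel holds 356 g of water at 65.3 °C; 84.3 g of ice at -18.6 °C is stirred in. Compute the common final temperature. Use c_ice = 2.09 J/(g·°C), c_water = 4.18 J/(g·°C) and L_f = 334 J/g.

Heat gained plus heat lost sum to zero:
warm ice to 0 °C: 84.3·2.09·(0 − (-18.6)) = 3277.1; latent heat to melt: 84.3·334 = 28156; meltwater 0→T: 84.3·4.18·T = 352.37 T; water cools: 356·4.18·(T − 65.3) = 1488.1(T − 65.3)
1840.5 T = 97172 − 31433 = 65738
T ≈ 35.72 °C. Since T > 0 °C, the all-ice-melts assumption holds.

T_f ≈ 35.7 °C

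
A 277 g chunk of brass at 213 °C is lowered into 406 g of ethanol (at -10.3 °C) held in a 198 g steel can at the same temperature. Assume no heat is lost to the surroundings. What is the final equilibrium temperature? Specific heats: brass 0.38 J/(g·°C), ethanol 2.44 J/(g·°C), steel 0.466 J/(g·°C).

Taking heat into each body as positive, Σ m c ΔT = 0:
277×0.38×(T − 213) + 406×2.44×(T − (-10.3)) + 198×0.466×(T − (-10.3)) = 0
105.26(T − 213) + 990.64(T − (-10.3)) + 92.27(T − (-10.3)) = 0
(105.26 + 990.64 + 92.27) T = 105.26×213 + 990.64×(-10.3) + 92.27×(-10.3)
T ≈ 9.48 °C

T_f ≈ 9.5 °C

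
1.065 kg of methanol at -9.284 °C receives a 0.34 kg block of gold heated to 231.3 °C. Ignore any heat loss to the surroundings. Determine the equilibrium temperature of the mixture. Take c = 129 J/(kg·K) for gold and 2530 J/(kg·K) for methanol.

T_f ≈ -5.4 °C

T_f = Σ m_i c_i T_i / Σ m_i c_i:
T_f = (43.86·231.3 + 2694.4·(-9.284)) / (43.86 + 2694.4)
    = -14870 / 2738.3 ≈ -5.43 °C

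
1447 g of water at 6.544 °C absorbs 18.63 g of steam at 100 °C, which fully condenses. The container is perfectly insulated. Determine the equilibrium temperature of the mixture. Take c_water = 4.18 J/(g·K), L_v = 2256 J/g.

Net heat exchanged in the isolated system is zero:
latent heat released on condensation: 18.63·2256 = 42029
  condensate cools 100→T: 18.63·4.18·(T − 100) = 77.87(T − 100)
  original water: 6048.5(T − 6.544)
6126.3 T = 42029 + 7787.3 + 39581 = 89398
T ≈ 14.59 °C — below 100 °C, confirming all the steam condensed.

T_f ≈ 14.6 °C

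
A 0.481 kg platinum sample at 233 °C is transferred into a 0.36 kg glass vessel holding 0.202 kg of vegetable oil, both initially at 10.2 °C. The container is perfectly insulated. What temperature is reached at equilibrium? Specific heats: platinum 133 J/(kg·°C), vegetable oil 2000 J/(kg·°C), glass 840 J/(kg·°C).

T_f ≈ 28.7 °C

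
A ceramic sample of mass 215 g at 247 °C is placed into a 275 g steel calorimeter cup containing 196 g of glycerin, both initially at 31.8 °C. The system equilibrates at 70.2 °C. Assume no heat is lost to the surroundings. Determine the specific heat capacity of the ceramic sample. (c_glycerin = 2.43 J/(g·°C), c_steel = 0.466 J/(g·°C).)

Net heat exchanged in the isolated system is zero:
215×c×(70.2 − 247) + 196×2.43×(70.2 − 31.8) + 275×0.466×(70.2 − 31.8) = 0
-38012 c = -23210
c = -23210/-38012 ≈ 0.6106 J/(g·°C)

c ≈ 0.611 J/(g·°C)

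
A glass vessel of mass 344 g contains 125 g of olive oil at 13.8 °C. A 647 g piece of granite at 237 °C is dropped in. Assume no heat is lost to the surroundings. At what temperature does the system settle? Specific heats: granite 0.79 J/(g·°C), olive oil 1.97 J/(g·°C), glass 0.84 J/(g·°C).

T_f ≈ 122.8 °C

With ΣQ=0 the equilibrium temperature is the m·c-weighted mean:
T_f = (511.13*237 + 246.25*13.8 + 288.96*13.8) / (511.13 + 246.25 + 288.96)
    = 128524 / 1046.3 ≈ 122.83 °C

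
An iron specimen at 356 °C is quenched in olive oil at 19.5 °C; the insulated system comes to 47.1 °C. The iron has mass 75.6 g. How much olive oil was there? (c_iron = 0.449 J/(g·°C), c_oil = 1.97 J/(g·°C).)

|Q_iron| = |Q_oil|:
75.6·0.449·(356 − 47.1) = m·1.97·(47.1 − 19.5)
54.37 m = 10485  ⇒  m ≈ 192.8 g

m ≈ 193 g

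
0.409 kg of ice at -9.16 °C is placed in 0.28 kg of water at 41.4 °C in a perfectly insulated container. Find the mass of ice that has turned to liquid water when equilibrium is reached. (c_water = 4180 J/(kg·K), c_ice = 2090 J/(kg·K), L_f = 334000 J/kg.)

Water can give up m c ΔT = 0.28×4180×41.4 = 48455 J before reaching 0 °C.
Of that, 0.409×2090×9.16 = 7830.1 J goes to bring the ice to 0 °C, leaving 40625 J.
Fully melting the ice requires m_ice L_f = 0.409×334000 = 136606 J.
40625 J < 136606 J, so only part of the ice melts and the system sits at 0 °C.
m_melt = 40625 / L_f = 0.1216 kg.

m_melted ≈ 0.122 kg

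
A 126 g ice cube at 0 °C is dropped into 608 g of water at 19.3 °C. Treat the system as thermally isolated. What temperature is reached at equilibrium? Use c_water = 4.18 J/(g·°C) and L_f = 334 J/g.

T_f ≈ 2.3 °C

Energy balance with sensible and latent terms:
melt ice: 126·334 = 42084; meltwater 0→T: 126·4.18·T = 526.68 T; water cools: 608·4.18·(T − 19.3) = 2541.4(T − 19.3)
3068.1 T = 49050 − 42084 = 6965.8
T ≈ 2.27 °C. Since T > 0 °C, the all-ice-melts assumption holds.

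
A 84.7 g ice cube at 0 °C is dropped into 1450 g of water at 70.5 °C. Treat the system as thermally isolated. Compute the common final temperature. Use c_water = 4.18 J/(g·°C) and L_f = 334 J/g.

Energy balance with sensible and latent terms:
fusion: m_ice L_f = 84.7·334 = 28290; warm the meltwater: 354.05 T; water cools: 1450·4.18·(T − 70.5) = 6061(T − 70.5)
6415 T = 427300 − 28290 = 399011
T ≈ 62.20 °C (positive, so assuming full melt was valid).

T_f ≈ 62.2 °C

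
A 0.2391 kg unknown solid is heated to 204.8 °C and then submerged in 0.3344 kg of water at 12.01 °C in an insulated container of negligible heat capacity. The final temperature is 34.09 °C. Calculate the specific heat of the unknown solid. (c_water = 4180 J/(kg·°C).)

Heat lost by the unknown solid = heat gained by the water:
0.2391×c×(204.8 − 34.09) = 0.3344×4180×(34.09 − 12.01)
40.82 c = 30863  ⇒  c ≈ 756.1 J/(kg·°C)

c ≈ 756 J/(kg·°C)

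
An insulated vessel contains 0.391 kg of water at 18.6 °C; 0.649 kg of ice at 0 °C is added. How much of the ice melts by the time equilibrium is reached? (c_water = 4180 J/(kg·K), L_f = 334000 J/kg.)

m_melted ≈ 0.091 kg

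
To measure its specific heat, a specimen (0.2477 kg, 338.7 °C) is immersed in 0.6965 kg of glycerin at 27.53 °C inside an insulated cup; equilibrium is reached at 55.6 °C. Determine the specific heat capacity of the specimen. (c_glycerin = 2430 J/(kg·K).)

c ≈ 677 J/(kg·K)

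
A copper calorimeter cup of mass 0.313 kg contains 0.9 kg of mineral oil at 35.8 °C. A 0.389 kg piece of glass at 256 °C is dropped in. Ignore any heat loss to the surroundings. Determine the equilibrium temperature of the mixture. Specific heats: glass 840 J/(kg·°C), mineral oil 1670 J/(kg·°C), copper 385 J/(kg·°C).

T_f ≈ 72.7 °C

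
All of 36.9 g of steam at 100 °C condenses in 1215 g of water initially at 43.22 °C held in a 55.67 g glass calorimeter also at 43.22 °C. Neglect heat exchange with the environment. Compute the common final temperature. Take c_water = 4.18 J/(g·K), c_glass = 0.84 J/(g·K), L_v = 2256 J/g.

T_f ≈ 60.6 °C

Energy conservation, ΣQ = 0:
condense steam: −36.9×2256 = −83246
  condensed water 100 °C→T: 154.24(T − 100)
  water warms: 1215×4.18×(T − 43.22) = 5078.7(T − 43.22)
  glass cup: 55.67×0.84×(T − 43.22) = 46.76(T − 43.22)
5279.7 T = 83246 + 15424 + 221523 = 320193
T ≈ 60.65 °C, under the boiling point, so the assumption holds.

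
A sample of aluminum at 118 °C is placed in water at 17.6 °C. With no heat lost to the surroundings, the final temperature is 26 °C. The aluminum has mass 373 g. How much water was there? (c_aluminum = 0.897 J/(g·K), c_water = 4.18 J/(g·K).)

m ≈ 877 g

Energy conservation, ΣQ = 0:
373×0.897×(26 − 118) + m×4.18×(26 − 17.6) = 0
35.11 m = 30781
m = 30781/35.11 ≈ 876.7 g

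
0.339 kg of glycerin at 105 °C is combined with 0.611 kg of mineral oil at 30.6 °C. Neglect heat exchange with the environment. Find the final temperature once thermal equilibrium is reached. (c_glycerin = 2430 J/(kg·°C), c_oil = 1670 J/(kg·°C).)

Net heat exchanged in the isolated system is zero:
0.339·2430·(T − 105) + 0.611·1670·(T − 30.6) = 0
(823.77 + 1020.4) T = 823.77·105 + 1020.4·30.6
T = 117719/1844.1 ≈ 63.83 °C

T_f ≈ 63.8 °C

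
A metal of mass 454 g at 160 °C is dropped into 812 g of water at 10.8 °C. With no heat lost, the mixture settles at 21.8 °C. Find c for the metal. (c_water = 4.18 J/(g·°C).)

Setting the total heat transfer to zero:
454·c·(21.8 − 160) + 812·4.18·(21.8 − 10.8) = 0
-62743 c = -37336
c = -37336/-62743 ≈ 0.5951 J/(g·°C)

c ≈ 0.595 J/(g·°C)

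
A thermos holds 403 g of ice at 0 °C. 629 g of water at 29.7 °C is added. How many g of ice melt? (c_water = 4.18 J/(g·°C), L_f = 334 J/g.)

Heat available from the water dropping to 0 °C: 629×4.18×29.7 = 78088 J.
Fully melting the ice requires m_ice L_f = 403×334 = 134602 J.
78088 J < 134602 J, so only part of the ice melts and the system sits at 0 °C.
Mass melted = 78088/334 ≈ 233.8 g.

m_melted ≈ 234 g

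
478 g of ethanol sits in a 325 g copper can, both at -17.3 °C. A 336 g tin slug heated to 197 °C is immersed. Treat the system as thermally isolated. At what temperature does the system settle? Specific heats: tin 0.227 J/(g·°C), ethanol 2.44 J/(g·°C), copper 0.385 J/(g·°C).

Taking heat into each body as positive, Σ m c ΔT = 0:
336*0.227*(T − 197) + 478*2.44*(T − (-17.3)) + 325*0.385*(T − (-17.3)) = 0
1367.7 T = -7316.4
T ≈ -5.35 °C

T_f ≈ -5.3 °C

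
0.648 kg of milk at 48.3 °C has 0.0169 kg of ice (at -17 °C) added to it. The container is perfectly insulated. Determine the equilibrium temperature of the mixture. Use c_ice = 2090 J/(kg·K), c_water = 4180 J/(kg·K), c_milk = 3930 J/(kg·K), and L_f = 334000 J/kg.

T_f ≈ 44.6 °C

Energy balance with sensible and latent terms:
ice -17→0 °C: 0.0169·2090·17 = 600.46
  latent heat to melt: 0.0169·334000 = 5644.6
  warm the meltwater: 70.64 T
  milk cools: 0.648·3930·(T − 48.3) = 2546.6(T − 48.3)
2617.3 T = 123003 − 6245.1 = 116758
T ≈ 44.61 °C (positive, so assuming full melt was valid).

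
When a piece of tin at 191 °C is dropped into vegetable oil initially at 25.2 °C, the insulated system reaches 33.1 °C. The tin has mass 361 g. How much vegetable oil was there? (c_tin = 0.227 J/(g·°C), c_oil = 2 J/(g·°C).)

m ≈ 819 g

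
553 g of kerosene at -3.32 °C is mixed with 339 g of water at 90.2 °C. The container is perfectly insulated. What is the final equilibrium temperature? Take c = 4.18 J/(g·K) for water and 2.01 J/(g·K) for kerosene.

T_f ≈ 49.1 °C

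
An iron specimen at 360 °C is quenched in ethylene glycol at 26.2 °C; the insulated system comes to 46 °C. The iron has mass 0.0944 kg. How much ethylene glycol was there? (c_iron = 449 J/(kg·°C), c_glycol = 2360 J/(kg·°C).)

m ≈ 0.285 kg

Heat lost by the iron = heat gained by the glycol:
0.0944·449·(360 − 46) = m·2360·(46 − 26.2)
46728 m = 13309  ⇒  m ≈ 0.2848 kg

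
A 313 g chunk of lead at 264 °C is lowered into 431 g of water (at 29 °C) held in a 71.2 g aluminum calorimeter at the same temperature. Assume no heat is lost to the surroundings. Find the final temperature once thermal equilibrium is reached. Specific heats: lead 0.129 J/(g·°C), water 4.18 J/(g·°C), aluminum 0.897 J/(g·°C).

T_f ≈ 34.0 °C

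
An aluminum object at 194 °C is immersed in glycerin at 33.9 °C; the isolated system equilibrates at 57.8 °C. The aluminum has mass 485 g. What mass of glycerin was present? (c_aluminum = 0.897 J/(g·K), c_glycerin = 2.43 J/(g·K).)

m ≈ 1020 g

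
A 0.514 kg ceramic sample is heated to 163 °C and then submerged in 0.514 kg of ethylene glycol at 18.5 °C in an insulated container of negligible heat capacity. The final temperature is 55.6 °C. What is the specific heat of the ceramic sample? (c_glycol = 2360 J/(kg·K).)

c ≈ 815 J/(kg·K)

m_s c (T_s − T_f) = m_glycol c_glycol (T_f − T_0):
0.514·c·(163 − 55.6) = 0.514·2360·(55.6 − 18.5)
55.2 c = 45004  ⇒  c ≈ 815.2 J/(kg·K)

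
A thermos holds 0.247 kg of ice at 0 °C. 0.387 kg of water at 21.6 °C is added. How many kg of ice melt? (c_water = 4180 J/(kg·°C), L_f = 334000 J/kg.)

m_melted ≈ 0.105 kg

Cooling the water to 0 °C releases 0.387·4180·21.6 = 34941 J.
Melting all 0.247 kg of ice would need 0.247·334000 = 82498 J.
That's not enough to melt it all — equilibrium is at 0 °C with ice remaining.
Mass melted = 34941/334000 ≈ 0.1046 kg.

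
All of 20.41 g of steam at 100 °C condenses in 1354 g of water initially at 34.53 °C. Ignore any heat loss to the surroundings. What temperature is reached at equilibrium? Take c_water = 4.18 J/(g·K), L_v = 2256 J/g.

Net heat exchanged in the isolated system is zero:
latent heat released on condensation: 20.41·2256 = 46045
  condensate cools 100→T: 20.41·4.18·(T − 100) = 85.31(T − 100)
  original water: 5659.7(T − 34.53)
5745 T = 46045 + 8531.4 + 195430 = 250006
T ≈ 43.52 °C — below 100 °C, confirming all the steam condensed.

T_f ≈ 43.5 °C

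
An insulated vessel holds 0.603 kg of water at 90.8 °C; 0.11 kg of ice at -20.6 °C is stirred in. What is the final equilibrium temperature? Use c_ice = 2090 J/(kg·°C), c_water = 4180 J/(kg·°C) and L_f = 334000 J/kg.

Energy conservation, ΣQ = 0:
ice -20.6→0 °C: 0.11·2090·20.6 = 4735.9; melt ice: 0.11·334000 = 36740; warm the meltwater: 459.8 T; water cools: 0.603·4180·(T − 90.8) = 2520.5(T − 90.8)
2980.3 T = 228865 − 41476 = 187389
T ≈ 62.88 °C — above 0 °C, consistent with complete melting.

T_f ≈ 62.9 °C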